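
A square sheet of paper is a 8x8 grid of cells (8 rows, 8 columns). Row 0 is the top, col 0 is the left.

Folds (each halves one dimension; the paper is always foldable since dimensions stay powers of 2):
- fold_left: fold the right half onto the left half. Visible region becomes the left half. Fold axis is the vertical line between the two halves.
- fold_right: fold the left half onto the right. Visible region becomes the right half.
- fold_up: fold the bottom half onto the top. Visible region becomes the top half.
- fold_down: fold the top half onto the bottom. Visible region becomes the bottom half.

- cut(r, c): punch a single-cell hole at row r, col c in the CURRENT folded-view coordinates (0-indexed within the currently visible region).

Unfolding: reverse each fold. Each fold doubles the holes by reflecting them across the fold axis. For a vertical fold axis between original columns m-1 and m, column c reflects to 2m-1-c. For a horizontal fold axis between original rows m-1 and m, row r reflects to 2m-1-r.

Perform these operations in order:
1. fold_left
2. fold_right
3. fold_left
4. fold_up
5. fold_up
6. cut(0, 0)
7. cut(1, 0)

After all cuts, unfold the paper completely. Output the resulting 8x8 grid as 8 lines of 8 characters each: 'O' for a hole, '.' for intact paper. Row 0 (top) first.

Op 1 fold_left: fold axis v@4; visible region now rows[0,8) x cols[0,4) = 8x4
Op 2 fold_right: fold axis v@2; visible region now rows[0,8) x cols[2,4) = 8x2
Op 3 fold_left: fold axis v@3; visible region now rows[0,8) x cols[2,3) = 8x1
Op 4 fold_up: fold axis h@4; visible region now rows[0,4) x cols[2,3) = 4x1
Op 5 fold_up: fold axis h@2; visible region now rows[0,2) x cols[2,3) = 2x1
Op 6 cut(0, 0): punch at orig (0,2); cuts so far [(0, 2)]; region rows[0,2) x cols[2,3) = 2x1
Op 7 cut(1, 0): punch at orig (1,2); cuts so far [(0, 2), (1, 2)]; region rows[0,2) x cols[2,3) = 2x1
Unfold 1 (reflect across h@2): 4 holes -> [(0, 2), (1, 2), (2, 2), (3, 2)]
Unfold 2 (reflect across h@4): 8 holes -> [(0, 2), (1, 2), (2, 2), (3, 2), (4, 2), (5, 2), (6, 2), (7, 2)]
Unfold 3 (reflect across v@3): 16 holes -> [(0, 2), (0, 3), (1, 2), (1, 3), (2, 2), (2, 3), (3, 2), (3, 3), (4, 2), (4, 3), (5, 2), (5, 3), (6, 2), (6, 3), (7, 2), (7, 3)]
Unfold 4 (reflect across v@2): 32 holes -> [(0, 0), (0, 1), (0, 2), (0, 3), (1, 0), (1, 1), (1, 2), (1, 3), (2, 0), (2, 1), (2, 2), (2, 3), (3, 0), (3, 1), (3, 2), (3, 3), (4, 0), (4, 1), (4, 2), (4, 3), (5, 0), (5, 1), (5, 2), (5, 3), (6, 0), (6, 1), (6, 2), (6, 3), (7, 0), (7, 1), (7, 2), (7, 3)]
Unfold 5 (reflect across v@4): 64 holes -> [(0, 0), (0, 1), (0, 2), (0, 3), (0, 4), (0, 5), (0, 6), (0, 7), (1, 0), (1, 1), (1, 2), (1, 3), (1, 4), (1, 5), (1, 6), (1, 7), (2, 0), (2, 1), (2, 2), (2, 3), (2, 4), (2, 5), (2, 6), (2, 7), (3, 0), (3, 1), (3, 2), (3, 3), (3, 4), (3, 5), (3, 6), (3, 7), (4, 0), (4, 1), (4, 2), (4, 3), (4, 4), (4, 5), (4, 6), (4, 7), (5, 0), (5, 1), (5, 2), (5, 3), (5, 4), (5, 5), (5, 6), (5, 7), (6, 0), (6, 1), (6, 2), (6, 3), (6, 4), (6, 5), (6, 6), (6, 7), (7, 0), (7, 1), (7, 2), (7, 3), (7, 4), (7, 5), (7, 6), (7, 7)]

Answer: OOOOOOOO
OOOOOOOO
OOOOOOOO
OOOOOOOO
OOOOOOOO
OOOOOOOO
OOOOOOOO
OOOOOOOO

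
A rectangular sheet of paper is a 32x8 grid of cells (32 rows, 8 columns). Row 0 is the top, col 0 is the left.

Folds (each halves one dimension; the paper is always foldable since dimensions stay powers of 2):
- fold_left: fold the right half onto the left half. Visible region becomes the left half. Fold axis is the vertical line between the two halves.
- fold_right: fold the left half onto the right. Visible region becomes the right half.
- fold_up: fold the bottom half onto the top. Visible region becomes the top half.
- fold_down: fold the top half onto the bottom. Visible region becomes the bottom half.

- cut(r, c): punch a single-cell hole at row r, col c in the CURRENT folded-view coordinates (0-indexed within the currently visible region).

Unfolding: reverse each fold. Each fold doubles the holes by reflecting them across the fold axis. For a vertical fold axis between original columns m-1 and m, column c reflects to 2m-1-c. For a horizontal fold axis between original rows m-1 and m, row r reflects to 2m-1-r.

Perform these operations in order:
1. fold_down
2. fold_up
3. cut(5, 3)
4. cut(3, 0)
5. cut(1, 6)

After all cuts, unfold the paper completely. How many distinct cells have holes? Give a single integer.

Op 1 fold_down: fold axis h@16; visible region now rows[16,32) x cols[0,8) = 16x8
Op 2 fold_up: fold axis h@24; visible region now rows[16,24) x cols[0,8) = 8x8
Op 3 cut(5, 3): punch at orig (21,3); cuts so far [(21, 3)]; region rows[16,24) x cols[0,8) = 8x8
Op 4 cut(3, 0): punch at orig (19,0); cuts so far [(19, 0), (21, 3)]; region rows[16,24) x cols[0,8) = 8x8
Op 5 cut(1, 6): punch at orig (17,6); cuts so far [(17, 6), (19, 0), (21, 3)]; region rows[16,24) x cols[0,8) = 8x8
Unfold 1 (reflect across h@24): 6 holes -> [(17, 6), (19, 0), (21, 3), (26, 3), (28, 0), (30, 6)]
Unfold 2 (reflect across h@16): 12 holes -> [(1, 6), (3, 0), (5, 3), (10, 3), (12, 0), (14, 6), (17, 6), (19, 0), (21, 3), (26, 3), (28, 0), (30, 6)]

Answer: 12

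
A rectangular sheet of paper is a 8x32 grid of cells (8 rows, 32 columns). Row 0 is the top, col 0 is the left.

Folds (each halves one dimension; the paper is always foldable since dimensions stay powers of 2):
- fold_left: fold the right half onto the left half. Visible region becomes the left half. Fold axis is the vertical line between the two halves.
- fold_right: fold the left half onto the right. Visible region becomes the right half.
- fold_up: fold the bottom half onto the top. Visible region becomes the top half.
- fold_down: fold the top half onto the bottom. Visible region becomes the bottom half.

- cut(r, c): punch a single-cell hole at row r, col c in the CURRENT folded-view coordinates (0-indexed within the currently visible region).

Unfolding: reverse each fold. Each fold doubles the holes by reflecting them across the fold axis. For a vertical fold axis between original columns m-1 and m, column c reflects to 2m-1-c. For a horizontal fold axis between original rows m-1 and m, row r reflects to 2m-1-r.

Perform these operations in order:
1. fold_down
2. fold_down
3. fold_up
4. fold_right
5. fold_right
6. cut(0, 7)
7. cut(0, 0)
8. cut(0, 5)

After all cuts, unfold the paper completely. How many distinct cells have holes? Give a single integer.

Op 1 fold_down: fold axis h@4; visible region now rows[4,8) x cols[0,32) = 4x32
Op 2 fold_down: fold axis h@6; visible region now rows[6,8) x cols[0,32) = 2x32
Op 3 fold_up: fold axis h@7; visible region now rows[6,7) x cols[0,32) = 1x32
Op 4 fold_right: fold axis v@16; visible region now rows[6,7) x cols[16,32) = 1x16
Op 5 fold_right: fold axis v@24; visible region now rows[6,7) x cols[24,32) = 1x8
Op 6 cut(0, 7): punch at orig (6,31); cuts so far [(6, 31)]; region rows[6,7) x cols[24,32) = 1x8
Op 7 cut(0, 0): punch at orig (6,24); cuts so far [(6, 24), (6, 31)]; region rows[6,7) x cols[24,32) = 1x8
Op 8 cut(0, 5): punch at orig (6,29); cuts so far [(6, 24), (6, 29), (6, 31)]; region rows[6,7) x cols[24,32) = 1x8
Unfold 1 (reflect across v@24): 6 holes -> [(6, 16), (6, 18), (6, 23), (6, 24), (6, 29), (6, 31)]
Unfold 2 (reflect across v@16): 12 holes -> [(6, 0), (6, 2), (6, 7), (6, 8), (6, 13), (6, 15), (6, 16), (6, 18), (6, 23), (6, 24), (6, 29), (6, 31)]
Unfold 3 (reflect across h@7): 24 holes -> [(6, 0), (6, 2), (6, 7), (6, 8), (6, 13), (6, 15), (6, 16), (6, 18), (6, 23), (6, 24), (6, 29), (6, 31), (7, 0), (7, 2), (7, 7), (7, 8), (7, 13), (7, 15), (7, 16), (7, 18), (7, 23), (7, 24), (7, 29), (7, 31)]
Unfold 4 (reflect across h@6): 48 holes -> [(4, 0), (4, 2), (4, 7), (4, 8), (4, 13), (4, 15), (4, 16), (4, 18), (4, 23), (4, 24), (4, 29), (4, 31), (5, 0), (5, 2), (5, 7), (5, 8), (5, 13), (5, 15), (5, 16), (5, 18), (5, 23), (5, 24), (5, 29), (5, 31), (6, 0), (6, 2), (6, 7), (6, 8), (6, 13), (6, 15), (6, 16), (6, 18), (6, 23), (6, 24), (6, 29), (6, 31), (7, 0), (7, 2), (7, 7), (7, 8), (7, 13), (7, 15), (7, 16), (7, 18), (7, 23), (7, 24), (7, 29), (7, 31)]
Unfold 5 (reflect across h@4): 96 holes -> [(0, 0), (0, 2), (0, 7), (0, 8), (0, 13), (0, 15), (0, 16), (0, 18), (0, 23), (0, 24), (0, 29), (0, 31), (1, 0), (1, 2), (1, 7), (1, 8), (1, 13), (1, 15), (1, 16), (1, 18), (1, 23), (1, 24), (1, 29), (1, 31), (2, 0), (2, 2), (2, 7), (2, 8), (2, 13), (2, 15), (2, 16), (2, 18), (2, 23), (2, 24), (2, 29), (2, 31), (3, 0), (3, 2), (3, 7), (3, 8), (3, 13), (3, 15), (3, 16), (3, 18), (3, 23), (3, 24), (3, 29), (3, 31), (4, 0), (4, 2), (4, 7), (4, 8), (4, 13), (4, 15), (4, 16), (4, 18), (4, 23), (4, 24), (4, 29), (4, 31), (5, 0), (5, 2), (5, 7), (5, 8), (5, 13), (5, 15), (5, 16), (5, 18), (5, 23), (5, 24), (5, 29), (5, 31), (6, 0), (6, 2), (6, 7), (6, 8), (6, 13), (6, 15), (6, 16), (6, 18), (6, 23), (6, 24), (6, 29), (6, 31), (7, 0), (7, 2), (7, 7), (7, 8), (7, 13), (7, 15), (7, 16), (7, 18), (7, 23), (7, 24), (7, 29), (7, 31)]

Answer: 96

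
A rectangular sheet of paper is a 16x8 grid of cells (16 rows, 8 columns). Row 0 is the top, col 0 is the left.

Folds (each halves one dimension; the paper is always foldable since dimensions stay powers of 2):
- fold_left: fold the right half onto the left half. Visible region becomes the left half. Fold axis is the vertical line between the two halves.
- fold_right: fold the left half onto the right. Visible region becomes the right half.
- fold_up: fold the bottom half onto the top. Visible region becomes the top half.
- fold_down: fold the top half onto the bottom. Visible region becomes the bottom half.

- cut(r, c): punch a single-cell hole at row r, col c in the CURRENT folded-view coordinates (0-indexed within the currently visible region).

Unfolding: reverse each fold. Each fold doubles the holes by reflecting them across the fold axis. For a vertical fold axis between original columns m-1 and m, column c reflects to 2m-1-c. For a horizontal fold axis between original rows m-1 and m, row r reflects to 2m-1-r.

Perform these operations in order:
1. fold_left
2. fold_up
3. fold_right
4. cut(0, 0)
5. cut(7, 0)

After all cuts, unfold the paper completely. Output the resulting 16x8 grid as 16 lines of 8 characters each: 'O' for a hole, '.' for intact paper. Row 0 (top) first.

Op 1 fold_left: fold axis v@4; visible region now rows[0,16) x cols[0,4) = 16x4
Op 2 fold_up: fold axis h@8; visible region now rows[0,8) x cols[0,4) = 8x4
Op 3 fold_right: fold axis v@2; visible region now rows[0,8) x cols[2,4) = 8x2
Op 4 cut(0, 0): punch at orig (0,2); cuts so far [(0, 2)]; region rows[0,8) x cols[2,4) = 8x2
Op 5 cut(7, 0): punch at orig (7,2); cuts so far [(0, 2), (7, 2)]; region rows[0,8) x cols[2,4) = 8x2
Unfold 1 (reflect across v@2): 4 holes -> [(0, 1), (0, 2), (7, 1), (7, 2)]
Unfold 2 (reflect across h@8): 8 holes -> [(0, 1), (0, 2), (7, 1), (7, 2), (8, 1), (8, 2), (15, 1), (15, 2)]
Unfold 3 (reflect across v@4): 16 holes -> [(0, 1), (0, 2), (0, 5), (0, 6), (7, 1), (7, 2), (7, 5), (7, 6), (8, 1), (8, 2), (8, 5), (8, 6), (15, 1), (15, 2), (15, 5), (15, 6)]

Answer: .OO..OO.
........
........
........
........
........
........
.OO..OO.
.OO..OO.
........
........
........
........
........
........
.OO..OO.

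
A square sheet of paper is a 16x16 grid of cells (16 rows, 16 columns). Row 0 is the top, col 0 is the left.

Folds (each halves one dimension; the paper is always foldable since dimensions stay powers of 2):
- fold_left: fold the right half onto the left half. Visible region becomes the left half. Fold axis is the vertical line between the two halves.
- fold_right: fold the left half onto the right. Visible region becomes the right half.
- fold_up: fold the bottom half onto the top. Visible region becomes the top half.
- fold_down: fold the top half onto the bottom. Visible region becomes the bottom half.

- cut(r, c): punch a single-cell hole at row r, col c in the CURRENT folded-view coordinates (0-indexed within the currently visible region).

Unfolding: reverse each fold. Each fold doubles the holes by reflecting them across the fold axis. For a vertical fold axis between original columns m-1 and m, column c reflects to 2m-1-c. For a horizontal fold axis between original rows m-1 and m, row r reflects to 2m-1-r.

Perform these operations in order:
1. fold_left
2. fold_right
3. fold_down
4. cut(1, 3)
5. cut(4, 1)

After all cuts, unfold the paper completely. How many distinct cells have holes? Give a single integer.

Op 1 fold_left: fold axis v@8; visible region now rows[0,16) x cols[0,8) = 16x8
Op 2 fold_right: fold axis v@4; visible region now rows[0,16) x cols[4,8) = 16x4
Op 3 fold_down: fold axis h@8; visible region now rows[8,16) x cols[4,8) = 8x4
Op 4 cut(1, 3): punch at orig (9,7); cuts so far [(9, 7)]; region rows[8,16) x cols[4,8) = 8x4
Op 5 cut(4, 1): punch at orig (12,5); cuts so far [(9, 7), (12, 5)]; region rows[8,16) x cols[4,8) = 8x4
Unfold 1 (reflect across h@8): 4 holes -> [(3, 5), (6, 7), (9, 7), (12, 5)]
Unfold 2 (reflect across v@4): 8 holes -> [(3, 2), (3, 5), (6, 0), (6, 7), (9, 0), (9, 7), (12, 2), (12, 5)]
Unfold 3 (reflect across v@8): 16 holes -> [(3, 2), (3, 5), (3, 10), (3, 13), (6, 0), (6, 7), (6, 8), (6, 15), (9, 0), (9, 7), (9, 8), (9, 15), (12, 2), (12, 5), (12, 10), (12, 13)]

Answer: 16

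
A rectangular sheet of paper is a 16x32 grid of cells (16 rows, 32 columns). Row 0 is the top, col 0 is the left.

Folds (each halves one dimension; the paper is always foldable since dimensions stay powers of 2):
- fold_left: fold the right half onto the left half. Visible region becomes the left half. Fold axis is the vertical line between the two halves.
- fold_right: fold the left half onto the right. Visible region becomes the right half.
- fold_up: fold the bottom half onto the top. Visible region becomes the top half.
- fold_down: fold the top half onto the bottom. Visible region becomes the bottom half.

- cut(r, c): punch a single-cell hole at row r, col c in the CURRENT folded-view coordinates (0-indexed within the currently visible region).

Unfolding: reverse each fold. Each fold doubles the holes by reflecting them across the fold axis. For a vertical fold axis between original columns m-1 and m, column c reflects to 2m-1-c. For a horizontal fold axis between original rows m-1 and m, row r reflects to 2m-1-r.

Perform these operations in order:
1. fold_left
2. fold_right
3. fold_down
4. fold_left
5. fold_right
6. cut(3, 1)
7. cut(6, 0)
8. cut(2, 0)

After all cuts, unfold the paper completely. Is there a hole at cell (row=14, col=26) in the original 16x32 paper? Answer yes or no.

Op 1 fold_left: fold axis v@16; visible region now rows[0,16) x cols[0,16) = 16x16
Op 2 fold_right: fold axis v@8; visible region now rows[0,16) x cols[8,16) = 16x8
Op 3 fold_down: fold axis h@8; visible region now rows[8,16) x cols[8,16) = 8x8
Op 4 fold_left: fold axis v@12; visible region now rows[8,16) x cols[8,12) = 8x4
Op 5 fold_right: fold axis v@10; visible region now rows[8,16) x cols[10,12) = 8x2
Op 6 cut(3, 1): punch at orig (11,11); cuts so far [(11, 11)]; region rows[8,16) x cols[10,12) = 8x2
Op 7 cut(6, 0): punch at orig (14,10); cuts so far [(11, 11), (14, 10)]; region rows[8,16) x cols[10,12) = 8x2
Op 8 cut(2, 0): punch at orig (10,10); cuts so far [(10, 10), (11, 11), (14, 10)]; region rows[8,16) x cols[10,12) = 8x2
Unfold 1 (reflect across v@10): 6 holes -> [(10, 9), (10, 10), (11, 8), (11, 11), (14, 9), (14, 10)]
Unfold 2 (reflect across v@12): 12 holes -> [(10, 9), (10, 10), (10, 13), (10, 14), (11, 8), (11, 11), (11, 12), (11, 15), (14, 9), (14, 10), (14, 13), (14, 14)]
Unfold 3 (reflect across h@8): 24 holes -> [(1, 9), (1, 10), (1, 13), (1, 14), (4, 8), (4, 11), (4, 12), (4, 15), (5, 9), (5, 10), (5, 13), (5, 14), (10, 9), (10, 10), (10, 13), (10, 14), (11, 8), (11, 11), (11, 12), (11, 15), (14, 9), (14, 10), (14, 13), (14, 14)]
Unfold 4 (reflect across v@8): 48 holes -> [(1, 1), (1, 2), (1, 5), (1, 6), (1, 9), (1, 10), (1, 13), (1, 14), (4, 0), (4, 3), (4, 4), (4, 7), (4, 8), (4, 11), (4, 12), (4, 15), (5, 1), (5, 2), (5, 5), (5, 6), (5, 9), (5, 10), (5, 13), (5, 14), (10, 1), (10, 2), (10, 5), (10, 6), (10, 9), (10, 10), (10, 13), (10, 14), (11, 0), (11, 3), (11, 4), (11, 7), (11, 8), (11, 11), (11, 12), (11, 15), (14, 1), (14, 2), (14, 5), (14, 6), (14, 9), (14, 10), (14, 13), (14, 14)]
Unfold 5 (reflect across v@16): 96 holes -> [(1, 1), (1, 2), (1, 5), (1, 6), (1, 9), (1, 10), (1, 13), (1, 14), (1, 17), (1, 18), (1, 21), (1, 22), (1, 25), (1, 26), (1, 29), (1, 30), (4, 0), (4, 3), (4, 4), (4, 7), (4, 8), (4, 11), (4, 12), (4, 15), (4, 16), (4, 19), (4, 20), (4, 23), (4, 24), (4, 27), (4, 28), (4, 31), (5, 1), (5, 2), (5, 5), (5, 6), (5, 9), (5, 10), (5, 13), (5, 14), (5, 17), (5, 18), (5, 21), (5, 22), (5, 25), (5, 26), (5, 29), (5, 30), (10, 1), (10, 2), (10, 5), (10, 6), (10, 9), (10, 10), (10, 13), (10, 14), (10, 17), (10, 18), (10, 21), (10, 22), (10, 25), (10, 26), (10, 29), (10, 30), (11, 0), (11, 3), (11, 4), (11, 7), (11, 8), (11, 11), (11, 12), (11, 15), (11, 16), (11, 19), (11, 20), (11, 23), (11, 24), (11, 27), (11, 28), (11, 31), (14, 1), (14, 2), (14, 5), (14, 6), (14, 9), (14, 10), (14, 13), (14, 14), (14, 17), (14, 18), (14, 21), (14, 22), (14, 25), (14, 26), (14, 29), (14, 30)]
Holes: [(1, 1), (1, 2), (1, 5), (1, 6), (1, 9), (1, 10), (1, 13), (1, 14), (1, 17), (1, 18), (1, 21), (1, 22), (1, 25), (1, 26), (1, 29), (1, 30), (4, 0), (4, 3), (4, 4), (4, 7), (4, 8), (4, 11), (4, 12), (4, 15), (4, 16), (4, 19), (4, 20), (4, 23), (4, 24), (4, 27), (4, 28), (4, 31), (5, 1), (5, 2), (5, 5), (5, 6), (5, 9), (5, 10), (5, 13), (5, 14), (5, 17), (5, 18), (5, 21), (5, 22), (5, 25), (5, 26), (5, 29), (5, 30), (10, 1), (10, 2), (10, 5), (10, 6), (10, 9), (10, 10), (10, 13), (10, 14), (10, 17), (10, 18), (10, 21), (10, 22), (10, 25), (10, 26), (10, 29), (10, 30), (11, 0), (11, 3), (11, 4), (11, 7), (11, 8), (11, 11), (11, 12), (11, 15), (11, 16), (11, 19), (11, 20), (11, 23), (11, 24), (11, 27), (11, 28), (11, 31), (14, 1), (14, 2), (14, 5), (14, 6), (14, 9), (14, 10), (14, 13), (14, 14), (14, 17), (14, 18), (14, 21), (14, 22), (14, 25), (14, 26), (14, 29), (14, 30)]

Answer: yes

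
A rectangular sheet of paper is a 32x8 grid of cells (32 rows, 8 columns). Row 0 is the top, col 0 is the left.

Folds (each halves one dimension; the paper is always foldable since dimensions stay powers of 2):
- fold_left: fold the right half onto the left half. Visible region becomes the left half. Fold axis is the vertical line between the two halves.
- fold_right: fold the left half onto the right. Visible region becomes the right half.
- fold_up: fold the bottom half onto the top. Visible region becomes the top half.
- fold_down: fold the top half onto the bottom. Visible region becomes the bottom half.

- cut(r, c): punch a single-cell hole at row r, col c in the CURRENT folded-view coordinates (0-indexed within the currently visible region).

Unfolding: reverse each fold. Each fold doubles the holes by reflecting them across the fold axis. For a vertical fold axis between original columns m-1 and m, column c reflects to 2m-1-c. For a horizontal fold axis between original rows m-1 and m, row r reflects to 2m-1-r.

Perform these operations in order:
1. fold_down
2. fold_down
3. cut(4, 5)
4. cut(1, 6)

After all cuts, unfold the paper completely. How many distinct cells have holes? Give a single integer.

Op 1 fold_down: fold axis h@16; visible region now rows[16,32) x cols[0,8) = 16x8
Op 2 fold_down: fold axis h@24; visible region now rows[24,32) x cols[0,8) = 8x8
Op 3 cut(4, 5): punch at orig (28,5); cuts so far [(28, 5)]; region rows[24,32) x cols[0,8) = 8x8
Op 4 cut(1, 6): punch at orig (25,6); cuts so far [(25, 6), (28, 5)]; region rows[24,32) x cols[0,8) = 8x8
Unfold 1 (reflect across h@24): 4 holes -> [(19, 5), (22, 6), (25, 6), (28, 5)]
Unfold 2 (reflect across h@16): 8 holes -> [(3, 5), (6, 6), (9, 6), (12, 5), (19, 5), (22, 6), (25, 6), (28, 5)]

Answer: 8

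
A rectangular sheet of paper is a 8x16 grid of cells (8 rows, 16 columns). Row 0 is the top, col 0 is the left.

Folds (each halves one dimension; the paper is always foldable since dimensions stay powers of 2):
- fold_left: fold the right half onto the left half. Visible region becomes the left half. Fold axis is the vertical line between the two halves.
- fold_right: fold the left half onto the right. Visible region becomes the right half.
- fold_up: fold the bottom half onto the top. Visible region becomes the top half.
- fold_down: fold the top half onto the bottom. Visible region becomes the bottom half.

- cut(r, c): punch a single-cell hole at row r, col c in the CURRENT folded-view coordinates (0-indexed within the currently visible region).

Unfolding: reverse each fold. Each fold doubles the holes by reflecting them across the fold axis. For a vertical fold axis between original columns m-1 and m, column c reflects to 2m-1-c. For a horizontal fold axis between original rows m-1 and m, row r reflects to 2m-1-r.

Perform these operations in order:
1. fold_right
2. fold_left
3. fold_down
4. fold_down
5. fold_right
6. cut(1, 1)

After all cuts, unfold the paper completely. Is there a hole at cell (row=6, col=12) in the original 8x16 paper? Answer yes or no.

Answer: no

Derivation:
Op 1 fold_right: fold axis v@8; visible region now rows[0,8) x cols[8,16) = 8x8
Op 2 fold_left: fold axis v@12; visible region now rows[0,8) x cols[8,12) = 8x4
Op 3 fold_down: fold axis h@4; visible region now rows[4,8) x cols[8,12) = 4x4
Op 4 fold_down: fold axis h@6; visible region now rows[6,8) x cols[8,12) = 2x4
Op 5 fold_right: fold axis v@10; visible region now rows[6,8) x cols[10,12) = 2x2
Op 6 cut(1, 1): punch at orig (7,11); cuts so far [(7, 11)]; region rows[6,8) x cols[10,12) = 2x2
Unfold 1 (reflect across v@10): 2 holes -> [(7, 8), (7, 11)]
Unfold 2 (reflect across h@6): 4 holes -> [(4, 8), (4, 11), (7, 8), (7, 11)]
Unfold 3 (reflect across h@4): 8 holes -> [(0, 8), (0, 11), (3, 8), (3, 11), (4, 8), (4, 11), (7, 8), (7, 11)]
Unfold 4 (reflect across v@12): 16 holes -> [(0, 8), (0, 11), (0, 12), (0, 15), (3, 8), (3, 11), (3, 12), (3, 15), (4, 8), (4, 11), (4, 12), (4, 15), (7, 8), (7, 11), (7, 12), (7, 15)]
Unfold 5 (reflect across v@8): 32 holes -> [(0, 0), (0, 3), (0, 4), (0, 7), (0, 8), (0, 11), (0, 12), (0, 15), (3, 0), (3, 3), (3, 4), (3, 7), (3, 8), (3, 11), (3, 12), (3, 15), (4, 0), (4, 3), (4, 4), (4, 7), (4, 8), (4, 11), (4, 12), (4, 15), (7, 0), (7, 3), (7, 4), (7, 7), (7, 8), (7, 11), (7, 12), (7, 15)]
Holes: [(0, 0), (0, 3), (0, 4), (0, 7), (0, 8), (0, 11), (0, 12), (0, 15), (3, 0), (3, 3), (3, 4), (3, 7), (3, 8), (3, 11), (3, 12), (3, 15), (4, 0), (4, 3), (4, 4), (4, 7), (4, 8), (4, 11), (4, 12), (4, 15), (7, 0), (7, 3), (7, 4), (7, 7), (7, 8), (7, 11), (7, 12), (7, 15)]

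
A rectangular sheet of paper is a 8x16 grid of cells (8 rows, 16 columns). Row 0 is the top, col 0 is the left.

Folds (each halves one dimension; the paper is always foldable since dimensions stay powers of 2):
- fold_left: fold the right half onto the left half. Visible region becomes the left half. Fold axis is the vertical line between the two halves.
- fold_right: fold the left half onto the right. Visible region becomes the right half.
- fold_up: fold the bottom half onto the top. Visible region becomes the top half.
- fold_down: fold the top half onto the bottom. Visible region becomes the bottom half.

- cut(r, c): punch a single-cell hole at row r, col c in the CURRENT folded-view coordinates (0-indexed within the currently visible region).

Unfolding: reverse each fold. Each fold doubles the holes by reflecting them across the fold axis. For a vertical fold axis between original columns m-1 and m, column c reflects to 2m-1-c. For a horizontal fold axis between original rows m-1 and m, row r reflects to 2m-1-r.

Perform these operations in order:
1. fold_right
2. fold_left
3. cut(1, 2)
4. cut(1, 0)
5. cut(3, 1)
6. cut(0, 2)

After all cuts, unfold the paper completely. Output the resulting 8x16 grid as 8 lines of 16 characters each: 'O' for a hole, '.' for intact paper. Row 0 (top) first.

Answer: ..O..O....O..O..
O.O..O.OO.O..O.O
................
.O....O..O....O.
................
................
................
................

Derivation:
Op 1 fold_right: fold axis v@8; visible region now rows[0,8) x cols[8,16) = 8x8
Op 2 fold_left: fold axis v@12; visible region now rows[0,8) x cols[8,12) = 8x4
Op 3 cut(1, 2): punch at orig (1,10); cuts so far [(1, 10)]; region rows[0,8) x cols[8,12) = 8x4
Op 4 cut(1, 0): punch at orig (1,8); cuts so far [(1, 8), (1, 10)]; region rows[0,8) x cols[8,12) = 8x4
Op 5 cut(3, 1): punch at orig (3,9); cuts so far [(1, 8), (1, 10), (3, 9)]; region rows[0,8) x cols[8,12) = 8x4
Op 6 cut(0, 2): punch at orig (0,10); cuts so far [(0, 10), (1, 8), (1, 10), (3, 9)]; region rows[0,8) x cols[8,12) = 8x4
Unfold 1 (reflect across v@12): 8 holes -> [(0, 10), (0, 13), (1, 8), (1, 10), (1, 13), (1, 15), (3, 9), (3, 14)]
Unfold 2 (reflect across v@8): 16 holes -> [(0, 2), (0, 5), (0, 10), (0, 13), (1, 0), (1, 2), (1, 5), (1, 7), (1, 8), (1, 10), (1, 13), (1, 15), (3, 1), (3, 6), (3, 9), (3, 14)]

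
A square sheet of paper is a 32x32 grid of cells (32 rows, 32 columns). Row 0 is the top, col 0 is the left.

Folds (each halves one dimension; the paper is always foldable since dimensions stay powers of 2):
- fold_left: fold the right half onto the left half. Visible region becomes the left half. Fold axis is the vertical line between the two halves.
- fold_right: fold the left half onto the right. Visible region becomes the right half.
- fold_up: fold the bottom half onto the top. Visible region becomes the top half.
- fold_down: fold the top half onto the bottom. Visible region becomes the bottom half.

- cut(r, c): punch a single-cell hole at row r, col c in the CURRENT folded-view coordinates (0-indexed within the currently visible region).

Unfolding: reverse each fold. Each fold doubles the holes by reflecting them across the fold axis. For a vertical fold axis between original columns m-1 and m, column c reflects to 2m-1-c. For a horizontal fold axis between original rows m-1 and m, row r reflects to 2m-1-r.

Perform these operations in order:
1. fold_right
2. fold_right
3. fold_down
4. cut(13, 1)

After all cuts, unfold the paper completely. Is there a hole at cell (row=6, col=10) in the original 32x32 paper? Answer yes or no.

Op 1 fold_right: fold axis v@16; visible region now rows[0,32) x cols[16,32) = 32x16
Op 2 fold_right: fold axis v@24; visible region now rows[0,32) x cols[24,32) = 32x8
Op 3 fold_down: fold axis h@16; visible region now rows[16,32) x cols[24,32) = 16x8
Op 4 cut(13, 1): punch at orig (29,25); cuts so far [(29, 25)]; region rows[16,32) x cols[24,32) = 16x8
Unfold 1 (reflect across h@16): 2 holes -> [(2, 25), (29, 25)]
Unfold 2 (reflect across v@24): 4 holes -> [(2, 22), (2, 25), (29, 22), (29, 25)]
Unfold 3 (reflect across v@16): 8 holes -> [(2, 6), (2, 9), (2, 22), (2, 25), (29, 6), (29, 9), (29, 22), (29, 25)]
Holes: [(2, 6), (2, 9), (2, 22), (2, 25), (29, 6), (29, 9), (29, 22), (29, 25)]

Answer: no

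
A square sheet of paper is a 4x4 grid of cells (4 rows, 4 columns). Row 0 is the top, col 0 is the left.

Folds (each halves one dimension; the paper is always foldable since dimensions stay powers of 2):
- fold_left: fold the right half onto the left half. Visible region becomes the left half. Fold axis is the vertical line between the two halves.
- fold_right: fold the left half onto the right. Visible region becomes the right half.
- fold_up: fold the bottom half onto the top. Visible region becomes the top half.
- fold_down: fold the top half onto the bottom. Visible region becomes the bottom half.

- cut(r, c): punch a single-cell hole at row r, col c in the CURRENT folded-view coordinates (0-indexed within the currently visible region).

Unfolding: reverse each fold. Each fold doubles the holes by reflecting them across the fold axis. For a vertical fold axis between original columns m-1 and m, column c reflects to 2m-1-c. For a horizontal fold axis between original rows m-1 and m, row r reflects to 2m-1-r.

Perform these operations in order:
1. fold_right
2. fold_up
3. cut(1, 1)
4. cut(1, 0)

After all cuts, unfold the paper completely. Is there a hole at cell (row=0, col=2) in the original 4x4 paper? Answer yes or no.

Answer: no

Derivation:
Op 1 fold_right: fold axis v@2; visible region now rows[0,4) x cols[2,4) = 4x2
Op 2 fold_up: fold axis h@2; visible region now rows[0,2) x cols[2,4) = 2x2
Op 3 cut(1, 1): punch at orig (1,3); cuts so far [(1, 3)]; region rows[0,2) x cols[2,4) = 2x2
Op 4 cut(1, 0): punch at orig (1,2); cuts so far [(1, 2), (1, 3)]; region rows[0,2) x cols[2,4) = 2x2
Unfold 1 (reflect across h@2): 4 holes -> [(1, 2), (1, 3), (2, 2), (2, 3)]
Unfold 2 (reflect across v@2): 8 holes -> [(1, 0), (1, 1), (1, 2), (1, 3), (2, 0), (2, 1), (2, 2), (2, 3)]
Holes: [(1, 0), (1, 1), (1, 2), (1, 3), (2, 0), (2, 1), (2, 2), (2, 3)]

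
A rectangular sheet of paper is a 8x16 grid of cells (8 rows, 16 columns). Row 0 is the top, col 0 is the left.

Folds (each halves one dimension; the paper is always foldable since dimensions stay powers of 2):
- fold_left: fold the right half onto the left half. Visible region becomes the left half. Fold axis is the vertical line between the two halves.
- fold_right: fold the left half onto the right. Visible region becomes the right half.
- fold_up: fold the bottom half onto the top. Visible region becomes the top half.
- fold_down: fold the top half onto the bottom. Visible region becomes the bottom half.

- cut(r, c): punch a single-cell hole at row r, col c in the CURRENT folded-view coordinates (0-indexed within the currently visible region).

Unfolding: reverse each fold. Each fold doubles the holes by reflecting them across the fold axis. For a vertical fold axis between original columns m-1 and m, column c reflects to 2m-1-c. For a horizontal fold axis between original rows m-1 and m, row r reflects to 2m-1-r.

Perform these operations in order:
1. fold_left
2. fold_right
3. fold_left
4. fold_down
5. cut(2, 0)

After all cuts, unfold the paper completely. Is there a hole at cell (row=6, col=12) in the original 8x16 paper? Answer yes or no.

Answer: yes

Derivation:
Op 1 fold_left: fold axis v@8; visible region now rows[0,8) x cols[0,8) = 8x8
Op 2 fold_right: fold axis v@4; visible region now rows[0,8) x cols[4,8) = 8x4
Op 3 fold_left: fold axis v@6; visible region now rows[0,8) x cols[4,6) = 8x2
Op 4 fold_down: fold axis h@4; visible region now rows[4,8) x cols[4,6) = 4x2
Op 5 cut(2, 0): punch at orig (6,4); cuts so far [(6, 4)]; region rows[4,8) x cols[4,6) = 4x2
Unfold 1 (reflect across h@4): 2 holes -> [(1, 4), (6, 4)]
Unfold 2 (reflect across v@6): 4 holes -> [(1, 4), (1, 7), (6, 4), (6, 7)]
Unfold 3 (reflect across v@4): 8 holes -> [(1, 0), (1, 3), (1, 4), (1, 7), (6, 0), (6, 3), (6, 4), (6, 7)]
Unfold 4 (reflect across v@8): 16 holes -> [(1, 0), (1, 3), (1, 4), (1, 7), (1, 8), (1, 11), (1, 12), (1, 15), (6, 0), (6, 3), (6, 4), (6, 7), (6, 8), (6, 11), (6, 12), (6, 15)]
Holes: [(1, 0), (1, 3), (1, 4), (1, 7), (1, 8), (1, 11), (1, 12), (1, 15), (6, 0), (6, 3), (6, 4), (6, 7), (6, 8), (6, 11), (6, 12), (6, 15)]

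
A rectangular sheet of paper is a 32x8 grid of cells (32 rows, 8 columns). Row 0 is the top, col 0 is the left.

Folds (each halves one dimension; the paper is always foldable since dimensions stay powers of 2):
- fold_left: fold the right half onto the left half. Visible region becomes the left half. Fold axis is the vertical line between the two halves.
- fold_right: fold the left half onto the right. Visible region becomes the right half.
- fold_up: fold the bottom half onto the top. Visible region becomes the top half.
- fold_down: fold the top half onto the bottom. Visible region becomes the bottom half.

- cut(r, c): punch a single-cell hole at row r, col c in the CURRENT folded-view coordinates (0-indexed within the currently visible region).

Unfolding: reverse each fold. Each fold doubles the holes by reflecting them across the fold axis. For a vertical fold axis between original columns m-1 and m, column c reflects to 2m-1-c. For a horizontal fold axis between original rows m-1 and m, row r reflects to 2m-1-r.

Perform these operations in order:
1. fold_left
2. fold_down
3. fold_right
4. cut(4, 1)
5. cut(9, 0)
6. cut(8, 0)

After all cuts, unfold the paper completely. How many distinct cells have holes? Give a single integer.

Answer: 24

Derivation:
Op 1 fold_left: fold axis v@4; visible region now rows[0,32) x cols[0,4) = 32x4
Op 2 fold_down: fold axis h@16; visible region now rows[16,32) x cols[0,4) = 16x4
Op 3 fold_right: fold axis v@2; visible region now rows[16,32) x cols[2,4) = 16x2
Op 4 cut(4, 1): punch at orig (20,3); cuts so far [(20, 3)]; region rows[16,32) x cols[2,4) = 16x2
Op 5 cut(9, 0): punch at orig (25,2); cuts so far [(20, 3), (25, 2)]; region rows[16,32) x cols[2,4) = 16x2
Op 6 cut(8, 0): punch at orig (24,2); cuts so far [(20, 3), (24, 2), (25, 2)]; region rows[16,32) x cols[2,4) = 16x2
Unfold 1 (reflect across v@2): 6 holes -> [(20, 0), (20, 3), (24, 1), (24, 2), (25, 1), (25, 2)]
Unfold 2 (reflect across h@16): 12 holes -> [(6, 1), (6, 2), (7, 1), (7, 2), (11, 0), (11, 3), (20, 0), (20, 3), (24, 1), (24, 2), (25, 1), (25, 2)]
Unfold 3 (reflect across v@4): 24 holes -> [(6, 1), (6, 2), (6, 5), (6, 6), (7, 1), (7, 2), (7, 5), (7, 6), (11, 0), (11, 3), (11, 4), (11, 7), (20, 0), (20, 3), (20, 4), (20, 7), (24, 1), (24, 2), (24, 5), (24, 6), (25, 1), (25, 2), (25, 5), (25, 6)]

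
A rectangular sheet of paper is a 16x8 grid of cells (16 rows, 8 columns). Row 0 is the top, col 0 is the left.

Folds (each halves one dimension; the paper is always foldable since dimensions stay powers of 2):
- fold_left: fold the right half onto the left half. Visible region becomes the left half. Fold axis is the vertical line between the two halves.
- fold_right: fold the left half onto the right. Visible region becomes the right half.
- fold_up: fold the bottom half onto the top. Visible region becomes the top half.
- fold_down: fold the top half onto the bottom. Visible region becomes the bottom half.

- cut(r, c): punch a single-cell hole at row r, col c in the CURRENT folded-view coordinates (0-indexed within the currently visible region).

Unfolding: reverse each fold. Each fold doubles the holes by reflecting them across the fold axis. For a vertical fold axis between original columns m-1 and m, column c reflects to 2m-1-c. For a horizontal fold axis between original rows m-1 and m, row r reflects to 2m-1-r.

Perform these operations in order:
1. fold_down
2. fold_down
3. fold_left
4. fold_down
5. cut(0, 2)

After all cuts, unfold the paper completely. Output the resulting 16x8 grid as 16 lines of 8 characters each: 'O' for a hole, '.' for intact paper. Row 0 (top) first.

Op 1 fold_down: fold axis h@8; visible region now rows[8,16) x cols[0,8) = 8x8
Op 2 fold_down: fold axis h@12; visible region now rows[12,16) x cols[0,8) = 4x8
Op 3 fold_left: fold axis v@4; visible region now rows[12,16) x cols[0,4) = 4x4
Op 4 fold_down: fold axis h@14; visible region now rows[14,16) x cols[0,4) = 2x4
Op 5 cut(0, 2): punch at orig (14,2); cuts so far [(14, 2)]; region rows[14,16) x cols[0,4) = 2x4
Unfold 1 (reflect across h@14): 2 holes -> [(13, 2), (14, 2)]
Unfold 2 (reflect across v@4): 4 holes -> [(13, 2), (13, 5), (14, 2), (14, 5)]
Unfold 3 (reflect across h@12): 8 holes -> [(9, 2), (9, 5), (10, 2), (10, 5), (13, 2), (13, 5), (14, 2), (14, 5)]
Unfold 4 (reflect across h@8): 16 holes -> [(1, 2), (1, 5), (2, 2), (2, 5), (5, 2), (5, 5), (6, 2), (6, 5), (9, 2), (9, 5), (10, 2), (10, 5), (13, 2), (13, 5), (14, 2), (14, 5)]

Answer: ........
..O..O..
..O..O..
........
........
..O..O..
..O..O..
........
........
..O..O..
..O..O..
........
........
..O..O..
..O..O..
........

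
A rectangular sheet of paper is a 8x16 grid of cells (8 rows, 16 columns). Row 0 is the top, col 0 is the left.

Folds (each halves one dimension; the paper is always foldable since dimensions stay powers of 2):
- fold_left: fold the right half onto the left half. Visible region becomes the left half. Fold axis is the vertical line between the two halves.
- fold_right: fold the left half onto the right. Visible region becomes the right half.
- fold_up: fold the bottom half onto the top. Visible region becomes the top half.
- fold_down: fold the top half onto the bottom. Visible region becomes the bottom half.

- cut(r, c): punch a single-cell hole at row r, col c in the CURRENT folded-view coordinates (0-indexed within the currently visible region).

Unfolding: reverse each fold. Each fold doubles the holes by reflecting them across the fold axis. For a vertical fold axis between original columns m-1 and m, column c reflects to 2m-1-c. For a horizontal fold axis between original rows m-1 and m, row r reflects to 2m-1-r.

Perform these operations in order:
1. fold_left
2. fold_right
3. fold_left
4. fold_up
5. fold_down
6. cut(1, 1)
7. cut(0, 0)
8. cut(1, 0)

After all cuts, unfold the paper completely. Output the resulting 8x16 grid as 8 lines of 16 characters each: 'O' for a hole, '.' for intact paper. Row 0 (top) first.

Answer: OOOOOOOOOOOOOOOO
O..OO..OO..OO..O
O..OO..OO..OO..O
OOOOOOOOOOOOOOOO
OOOOOOOOOOOOOOOO
O..OO..OO..OO..O
O..OO..OO..OO..O
OOOOOOOOOOOOOOOO

Derivation:
Op 1 fold_left: fold axis v@8; visible region now rows[0,8) x cols[0,8) = 8x8
Op 2 fold_right: fold axis v@4; visible region now rows[0,8) x cols[4,8) = 8x4
Op 3 fold_left: fold axis v@6; visible region now rows[0,8) x cols[4,6) = 8x2
Op 4 fold_up: fold axis h@4; visible region now rows[0,4) x cols[4,6) = 4x2
Op 5 fold_down: fold axis h@2; visible region now rows[2,4) x cols[4,6) = 2x2
Op 6 cut(1, 1): punch at orig (3,5); cuts so far [(3, 5)]; region rows[2,4) x cols[4,6) = 2x2
Op 7 cut(0, 0): punch at orig (2,4); cuts so far [(2, 4), (3, 5)]; region rows[2,4) x cols[4,6) = 2x2
Op 8 cut(1, 0): punch at orig (3,4); cuts so far [(2, 4), (3, 4), (3, 5)]; region rows[2,4) x cols[4,6) = 2x2
Unfold 1 (reflect across h@2): 6 holes -> [(0, 4), (0, 5), (1, 4), (2, 4), (3, 4), (3, 5)]
Unfold 2 (reflect across h@4): 12 holes -> [(0, 4), (0, 5), (1, 4), (2, 4), (3, 4), (3, 5), (4, 4), (4, 5), (5, 4), (6, 4), (7, 4), (7, 5)]
Unfold 3 (reflect across v@6): 24 holes -> [(0, 4), (0, 5), (0, 6), (0, 7), (1, 4), (1, 7), (2, 4), (2, 7), (3, 4), (3, 5), (3, 6), (3, 7), (4, 4), (4, 5), (4, 6), (4, 7), (5, 4), (5, 7), (6, 4), (6, 7), (7, 4), (7, 5), (7, 6), (7, 7)]
Unfold 4 (reflect across v@4): 48 holes -> [(0, 0), (0, 1), (0, 2), (0, 3), (0, 4), (0, 5), (0, 6), (0, 7), (1, 0), (1, 3), (1, 4), (1, 7), (2, 0), (2, 3), (2, 4), (2, 7), (3, 0), (3, 1), (3, 2), (3, 3), (3, 4), (3, 5), (3, 6), (3, 7), (4, 0), (4, 1), (4, 2), (4, 3), (4, 4), (4, 5), (4, 6), (4, 7), (5, 0), (5, 3), (5, 4), (5, 7), (6, 0), (6, 3), (6, 4), (6, 7), (7, 0), (7, 1), (7, 2), (7, 3), (7, 4), (7, 5), (7, 6), (7, 7)]
Unfold 5 (reflect across v@8): 96 holes -> [(0, 0), (0, 1), (0, 2), (0, 3), (0, 4), (0, 5), (0, 6), (0, 7), (0, 8), (0, 9), (0, 10), (0, 11), (0, 12), (0, 13), (0, 14), (0, 15), (1, 0), (1, 3), (1, 4), (1, 7), (1, 8), (1, 11), (1, 12), (1, 15), (2, 0), (2, 3), (2, 4), (2, 7), (2, 8), (2, 11), (2, 12), (2, 15), (3, 0), (3, 1), (3, 2), (3, 3), (3, 4), (3, 5), (3, 6), (3, 7), (3, 8), (3, 9), (3, 10), (3, 11), (3, 12), (3, 13), (3, 14), (3, 15), (4, 0), (4, 1), (4, 2), (4, 3), (4, 4), (4, 5), (4, 6), (4, 7), (4, 8), (4, 9), (4, 10), (4, 11), (4, 12), (4, 13), (4, 14), (4, 15), (5, 0), (5, 3), (5, 4), (5, 7), (5, 8), (5, 11), (5, 12), (5, 15), (6, 0), (6, 3), (6, 4), (6, 7), (6, 8), (6, 11), (6, 12), (6, 15), (7, 0), (7, 1), (7, 2), (7, 3), (7, 4), (7, 5), (7, 6), (7, 7), (7, 8), (7, 9), (7, 10), (7, 11), (7, 12), (7, 13), (7, 14), (7, 15)]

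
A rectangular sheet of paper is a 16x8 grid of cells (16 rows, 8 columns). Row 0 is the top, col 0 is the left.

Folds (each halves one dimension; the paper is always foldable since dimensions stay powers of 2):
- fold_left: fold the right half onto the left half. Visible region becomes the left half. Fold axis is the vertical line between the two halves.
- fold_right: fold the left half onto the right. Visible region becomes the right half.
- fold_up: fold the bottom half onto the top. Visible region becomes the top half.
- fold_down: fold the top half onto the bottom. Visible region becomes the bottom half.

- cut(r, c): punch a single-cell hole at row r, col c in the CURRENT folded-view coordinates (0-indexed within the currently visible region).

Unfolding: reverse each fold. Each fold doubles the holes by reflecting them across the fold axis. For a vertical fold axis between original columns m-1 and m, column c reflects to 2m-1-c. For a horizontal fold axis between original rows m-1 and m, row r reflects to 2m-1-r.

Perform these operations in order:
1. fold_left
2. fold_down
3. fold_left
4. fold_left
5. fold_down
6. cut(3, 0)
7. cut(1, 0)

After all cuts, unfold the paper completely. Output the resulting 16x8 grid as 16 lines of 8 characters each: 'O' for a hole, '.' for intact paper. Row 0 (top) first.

Answer: OOOOOOOO
........
OOOOOOOO
........
........
OOOOOOOO
........
OOOOOOOO
OOOOOOOO
........
OOOOOOOO
........
........
OOOOOOOO
........
OOOOOOOO

Derivation:
Op 1 fold_left: fold axis v@4; visible region now rows[0,16) x cols[0,4) = 16x4
Op 2 fold_down: fold axis h@8; visible region now rows[8,16) x cols[0,4) = 8x4
Op 3 fold_left: fold axis v@2; visible region now rows[8,16) x cols[0,2) = 8x2
Op 4 fold_left: fold axis v@1; visible region now rows[8,16) x cols[0,1) = 8x1
Op 5 fold_down: fold axis h@12; visible region now rows[12,16) x cols[0,1) = 4x1
Op 6 cut(3, 0): punch at orig (15,0); cuts so far [(15, 0)]; region rows[12,16) x cols[0,1) = 4x1
Op 7 cut(1, 0): punch at orig (13,0); cuts so far [(13, 0), (15, 0)]; region rows[12,16) x cols[0,1) = 4x1
Unfold 1 (reflect across h@12): 4 holes -> [(8, 0), (10, 0), (13, 0), (15, 0)]
Unfold 2 (reflect across v@1): 8 holes -> [(8, 0), (8, 1), (10, 0), (10, 1), (13, 0), (13, 1), (15, 0), (15, 1)]
Unfold 3 (reflect across v@2): 16 holes -> [(8, 0), (8, 1), (8, 2), (8, 3), (10, 0), (10, 1), (10, 2), (10, 3), (13, 0), (13, 1), (13, 2), (13, 3), (15, 0), (15, 1), (15, 2), (15, 3)]
Unfold 4 (reflect across h@8): 32 holes -> [(0, 0), (0, 1), (0, 2), (0, 3), (2, 0), (2, 1), (2, 2), (2, 3), (5, 0), (5, 1), (5, 2), (5, 3), (7, 0), (7, 1), (7, 2), (7, 3), (8, 0), (8, 1), (8, 2), (8, 3), (10, 0), (10, 1), (10, 2), (10, 3), (13, 0), (13, 1), (13, 2), (13, 3), (15, 0), (15, 1), (15, 2), (15, 3)]
Unfold 5 (reflect across v@4): 64 holes -> [(0, 0), (0, 1), (0, 2), (0, 3), (0, 4), (0, 5), (0, 6), (0, 7), (2, 0), (2, 1), (2, 2), (2, 3), (2, 4), (2, 5), (2, 6), (2, 7), (5, 0), (5, 1), (5, 2), (5, 3), (5, 4), (5, 5), (5, 6), (5, 7), (7, 0), (7, 1), (7, 2), (7, 3), (7, 4), (7, 5), (7, 6), (7, 7), (8, 0), (8, 1), (8, 2), (8, 3), (8, 4), (8, 5), (8, 6), (8, 7), (10, 0), (10, 1), (10, 2), (10, 3), (10, 4), (10, 5), (10, 6), (10, 7), (13, 0), (13, 1), (13, 2), (13, 3), (13, 4), (13, 5), (13, 6), (13, 7), (15, 0), (15, 1), (15, 2), (15, 3), (15, 4), (15, 5), (15, 6), (15, 7)]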